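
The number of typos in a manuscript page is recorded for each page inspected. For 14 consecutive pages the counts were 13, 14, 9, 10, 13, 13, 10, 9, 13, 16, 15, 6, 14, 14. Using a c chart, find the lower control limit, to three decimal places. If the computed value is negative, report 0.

1.648

c̄ = (13 + 14 + 9 + 10 + 13 + 13 + 10 + 9 + 13 + 16 + 15 + 6 + 14 + 14) / 14 = 169 / 14 = 12.0714
LCL = c̄ − 3√c̄ = 12.0714 − 3 × 3.4744 = 1.6482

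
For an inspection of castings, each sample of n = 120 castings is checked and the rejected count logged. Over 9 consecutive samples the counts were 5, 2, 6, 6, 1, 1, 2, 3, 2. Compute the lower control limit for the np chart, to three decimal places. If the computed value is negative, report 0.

p̄ = Σdᵢ / (k·n) = 28 / (9 × 120) = 0.02593
LCL = np̄ − 3·√(np̄(1−p̄)) = 3.1111 − 3 × 1.7408 = -2.1113 → 0 (negative, so LCL = 0)

0.000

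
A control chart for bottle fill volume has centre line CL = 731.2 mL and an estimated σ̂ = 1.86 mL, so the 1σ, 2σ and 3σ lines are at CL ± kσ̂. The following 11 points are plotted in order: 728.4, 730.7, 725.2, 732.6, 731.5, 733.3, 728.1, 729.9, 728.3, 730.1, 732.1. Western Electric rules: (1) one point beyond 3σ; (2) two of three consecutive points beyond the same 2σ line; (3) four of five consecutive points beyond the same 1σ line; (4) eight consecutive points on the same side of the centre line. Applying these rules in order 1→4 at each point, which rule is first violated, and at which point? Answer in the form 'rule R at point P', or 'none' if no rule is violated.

rule 1 at point 3

Zone of each point (C = within 1σ̂, B = 1σ̂–2σ̂, A = 2σ̂–3σ̂, * = beyond 3σ̂; sign = side of CL): 1:-B, 2:-C, 3:-*, 4:+C, 5:+C, 6:+B, 7:-B, 8:-C, 9:-B, 10:-C, 11:+C
Rule 1 (one point beyond the 3σ limits) is satisfied at point 3.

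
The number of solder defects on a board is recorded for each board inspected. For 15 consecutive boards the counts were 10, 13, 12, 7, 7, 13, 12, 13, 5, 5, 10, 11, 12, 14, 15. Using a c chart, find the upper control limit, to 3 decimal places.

20.367

c̄ = (10 + 13 + 12 + 7 + 7 + 13 + 12 + 13 + 5 + 5 + 10 + 11 + 12 + 14 + 15) / 15 = 159 / 15 = 10.6000
UCL = c̄ + 3√c̄ = 10.6000 + 3 × √10.6000 = 10.6000 + 3 × 3.2558 = 20.3673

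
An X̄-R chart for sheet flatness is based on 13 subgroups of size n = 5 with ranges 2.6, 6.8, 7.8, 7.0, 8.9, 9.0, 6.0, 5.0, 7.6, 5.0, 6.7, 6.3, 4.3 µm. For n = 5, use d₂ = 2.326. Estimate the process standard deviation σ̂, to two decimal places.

R̄ = (2.6 + 6.8 + 7.8 + 7.0 + 8.9 + 9.0 + 6.0 + 5.0 + 7.6 + 5.0 + 6.7 + 6.3 + 4.3) / 13 = 6.3846
σ̂ = R̄ / d₂ = 6.3846 / 2.326 = 2.7449

2.74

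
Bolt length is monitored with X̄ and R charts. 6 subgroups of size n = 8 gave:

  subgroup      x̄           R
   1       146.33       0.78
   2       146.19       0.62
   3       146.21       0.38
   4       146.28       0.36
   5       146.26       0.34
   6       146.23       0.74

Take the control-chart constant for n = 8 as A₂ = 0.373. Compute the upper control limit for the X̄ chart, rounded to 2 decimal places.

146.45

X̄̄ = (146.33 + 146.19 + 146.21 + 146.28 + 146.26 + 146.23) / 6 = 877.5000 / 6 = 146.2500
R̄ = (0.78 + 0.62 + 0.38 + 0.36 + 0.34 + 0.74) / 6 = 3.2200 / 6 = 0.5367
UCL = X̄̄ + A₂·R̄ = 146.2500 + 0.373 × 0.5367 = 146.4502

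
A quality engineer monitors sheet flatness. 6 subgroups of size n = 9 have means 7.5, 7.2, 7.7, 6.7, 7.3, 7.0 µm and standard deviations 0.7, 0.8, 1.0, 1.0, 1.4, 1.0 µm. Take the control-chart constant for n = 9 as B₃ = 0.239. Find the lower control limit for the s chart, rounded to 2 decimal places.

0.24

s̄ = (0.7 + 0.8 + 1.0 + 1.0 + 1.4 + 1.0) / 6 = 0.9833
LCL_s = B₃·s̄ = 0.239 × 0.9833 = 0.2350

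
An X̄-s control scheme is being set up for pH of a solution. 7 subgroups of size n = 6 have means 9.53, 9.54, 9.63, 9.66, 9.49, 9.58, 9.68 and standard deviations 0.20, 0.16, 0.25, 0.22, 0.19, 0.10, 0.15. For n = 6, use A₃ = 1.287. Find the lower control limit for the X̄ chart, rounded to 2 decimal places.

9.35

X̄̄ = (9.53 + 9.54 + 9.63 + 9.66 + 9.49 + 9.58 + 9.68) / 7 = 9.5871
s̄ = (0.20 + 0.16 + 0.25 + 0.22 + 0.19 + 0.10 + 0.15) / 7 = 0.1814
LCL = X̄̄ − A₃·s̄ = 9.5871 − 1.287 × 0.1814 = 9.3536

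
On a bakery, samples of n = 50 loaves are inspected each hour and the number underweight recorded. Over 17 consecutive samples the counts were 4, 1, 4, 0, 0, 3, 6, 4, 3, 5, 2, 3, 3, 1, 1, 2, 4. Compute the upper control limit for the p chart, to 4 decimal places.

p̄ = Σdᵢ / (k·n) = 46 / (17 × 50) = 0.05412
UCL = p̄ + 3·√(p̄(1−p̄)/n) = 0.05412 + 3 × √(0.05412×0.94588/50) = 0.05412 + 3 × 0.03200 = 0.15011

0.1501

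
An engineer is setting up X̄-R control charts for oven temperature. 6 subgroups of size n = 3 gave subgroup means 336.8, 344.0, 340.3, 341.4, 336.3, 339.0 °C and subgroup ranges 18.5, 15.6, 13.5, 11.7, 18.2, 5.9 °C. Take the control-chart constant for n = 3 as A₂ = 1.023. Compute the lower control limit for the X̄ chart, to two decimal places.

325.41

X̄̄ = (336.8 + 344.0 + 340.3 + 341.4 + 336.3 + 339.0) / 6 = 2037.8000 / 6 = 339.6333
R̄ = (18.5 + 15.6 + 13.5 + 11.7 + 18.2 + 5.9) / 6 = 83.4000 / 6 = 13.9000
LCL = X̄̄ − A₂·R̄ = 339.6333 − 1.023 × 13.9000 = 325.4136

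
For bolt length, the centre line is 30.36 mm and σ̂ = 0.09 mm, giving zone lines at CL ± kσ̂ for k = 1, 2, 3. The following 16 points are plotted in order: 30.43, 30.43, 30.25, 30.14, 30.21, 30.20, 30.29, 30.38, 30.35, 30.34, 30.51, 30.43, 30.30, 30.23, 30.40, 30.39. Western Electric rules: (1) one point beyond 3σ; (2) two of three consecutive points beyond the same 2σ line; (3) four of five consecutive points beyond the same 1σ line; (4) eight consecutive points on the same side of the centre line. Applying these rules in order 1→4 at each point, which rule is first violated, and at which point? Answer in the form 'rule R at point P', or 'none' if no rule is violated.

Zone of each point (C = within 1σ̂, B = 1σ̂–2σ̂, A = 2σ̂–3σ̂, * = beyond 3σ̂; sign = side of CL): 1:+C, 2:+C, 3:-B, 4:-A, 5:-B, 6:-B, 7:-C, 8:+C, 9:-C, 10:-C, 11:+B, 12:+C, 13:-C, 14:-B, 15:+C, 16:+C
Rule 3 (four of five consecutive points beyond the same 1σ limit) is satisfied at point 6.

rule 3 at point 6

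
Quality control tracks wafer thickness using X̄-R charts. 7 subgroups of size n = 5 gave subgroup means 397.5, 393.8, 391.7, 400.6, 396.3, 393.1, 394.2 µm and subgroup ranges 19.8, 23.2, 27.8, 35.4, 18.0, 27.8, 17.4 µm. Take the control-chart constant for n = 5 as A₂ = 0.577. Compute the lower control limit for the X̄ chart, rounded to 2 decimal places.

381.35

X̄̄ = (397.5 + 393.8 + 391.7 + 400.6 + 396.3 + 393.1 + 394.2) / 7 = 2767.2000 / 7 = 395.3143
R̄ = (19.8 + 23.2 + 27.8 + 35.4 + 18.0 + 27.8 + 17.4) / 7 = 169.4000 / 7 = 24.2000
LCL = X̄̄ − A₂·R̄ = 395.3143 − 0.577 × 24.2000 = 381.3509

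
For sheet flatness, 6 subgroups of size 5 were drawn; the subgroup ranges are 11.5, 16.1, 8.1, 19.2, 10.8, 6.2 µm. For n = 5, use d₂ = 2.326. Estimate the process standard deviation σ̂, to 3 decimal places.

5.152

R̄ = (11.5 + 16.1 + 8.1 + 19.2 + 10.8 + 6.2) / 6 = 11.9833
σ̂ = R̄ / d₂ = 11.9833 / 2.326 = 5.1519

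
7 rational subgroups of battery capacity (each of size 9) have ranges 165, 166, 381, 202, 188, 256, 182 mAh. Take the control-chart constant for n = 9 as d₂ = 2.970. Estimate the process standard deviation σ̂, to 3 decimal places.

74.074

R̄ = (165 + 166 + 381 + 202 + 188 + 256 + 182) / 7 = 220.0000
σ̂ = R̄ / d₂ = 220.0000 / 2.970 = 74.0741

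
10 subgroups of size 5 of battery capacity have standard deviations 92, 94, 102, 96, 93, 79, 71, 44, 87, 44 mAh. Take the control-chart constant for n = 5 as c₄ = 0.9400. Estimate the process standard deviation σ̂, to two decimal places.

s̄ = (92 + 94 + 102 + 96 + 93 + 79 + 71 + 44 + 87 + 44) / 10 = 80.2000
σ̂ = s̄ / c₄ = 80.2000 / 0.9400 = 85.3191

85.32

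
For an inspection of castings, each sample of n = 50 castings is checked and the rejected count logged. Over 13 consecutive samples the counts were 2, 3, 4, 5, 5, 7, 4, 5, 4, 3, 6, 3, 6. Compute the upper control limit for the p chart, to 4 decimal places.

0.2077

p̄ = Σdᵢ / (k·n) = 57 / (13 × 50) = 0.08769
UCL = p̄ + 3·√(p̄(1−p̄)/n) = 0.08769 + 3 × √(0.08769×0.91231/50) = 0.08769 + 3 × 0.04000 = 0.20769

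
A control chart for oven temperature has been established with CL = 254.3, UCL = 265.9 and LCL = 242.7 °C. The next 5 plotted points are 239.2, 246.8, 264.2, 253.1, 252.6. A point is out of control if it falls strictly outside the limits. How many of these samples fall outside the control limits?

1

Compare each point to [242.7, 265.9]: sample 1 = 239.2 < LCL.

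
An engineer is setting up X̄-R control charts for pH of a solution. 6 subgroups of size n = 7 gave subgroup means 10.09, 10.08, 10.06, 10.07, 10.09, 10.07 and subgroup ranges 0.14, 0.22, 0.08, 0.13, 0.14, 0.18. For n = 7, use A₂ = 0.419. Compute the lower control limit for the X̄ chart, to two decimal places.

10.01

X̄̄ = (10.09 + 10.08 + 10.06 + 10.07 + 10.09 + 10.07) / 6 = 60.4600 / 6 = 10.0767
R̄ = (0.14 + 0.22 + 0.08 + 0.13 + 0.14 + 0.18) / 6 = 0.8900 / 6 = 0.1483
LCL = X̄̄ − A₂·R̄ = 10.0767 − 0.419 × 0.1483 = 10.0145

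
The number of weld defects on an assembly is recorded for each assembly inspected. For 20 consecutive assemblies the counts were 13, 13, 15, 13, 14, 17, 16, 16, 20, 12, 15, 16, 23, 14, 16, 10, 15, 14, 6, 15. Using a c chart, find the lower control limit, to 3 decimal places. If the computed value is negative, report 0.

c̄ = (13 + 13 + 15 + 13 + 14 + 17 + 16 + 16 + 20 + 12 + 15 + 16 + 23 + 14 + 16 + 10 + 15 + 14 + 6 + 15) / 20 = 293 / 20 = 14.6500
LCL = c̄ − 3√c̄ = 14.6500 − 3 × 3.8275 = 3.1674

3.167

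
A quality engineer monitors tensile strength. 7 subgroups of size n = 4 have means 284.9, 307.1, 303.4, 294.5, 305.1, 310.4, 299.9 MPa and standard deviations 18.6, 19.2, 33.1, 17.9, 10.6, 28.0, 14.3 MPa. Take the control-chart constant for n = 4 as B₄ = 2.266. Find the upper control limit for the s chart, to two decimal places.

45.87

s̄ = (18.6 + 19.2 + 33.1 + 17.9 + 10.6 + 28.0 + 14.3) / 7 = 20.2429
UCL_s = B₄·s̄ = 2.266 × 20.2429 = 45.8703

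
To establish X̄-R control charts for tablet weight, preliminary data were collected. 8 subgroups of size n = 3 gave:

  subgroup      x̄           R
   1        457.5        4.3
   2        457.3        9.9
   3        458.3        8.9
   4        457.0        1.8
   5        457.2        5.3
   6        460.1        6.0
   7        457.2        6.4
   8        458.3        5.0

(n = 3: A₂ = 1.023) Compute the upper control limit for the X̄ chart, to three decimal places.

463.949

X̄̄ = (457.5 + 457.3 + 458.3 + 457.0 + 457.2 + 460.1 + 457.2 + 458.3) / 8 = 3662.9000 / 8 = 457.8625
R̄ = (4.3 + 9.9 + 8.9 + 1.8 + 5.3 + 6.0 + 6.4 + 5.0) / 8 = 47.6000 / 8 = 5.9500
UCL = X̄̄ + A₂·R̄ = 457.8625 + 1.023 × 5.9500 = 463.9494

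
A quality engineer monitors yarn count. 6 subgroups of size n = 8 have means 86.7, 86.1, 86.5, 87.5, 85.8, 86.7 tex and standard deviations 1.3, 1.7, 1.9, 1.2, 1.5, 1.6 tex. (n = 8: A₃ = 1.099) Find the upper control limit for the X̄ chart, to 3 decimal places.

88.235

X̄̄ = (86.7 + 86.1 + 86.5 + 87.5 + 85.8 + 86.7) / 6 = 86.5500
s̄ = (1.3 + 1.7 + 1.9 + 1.2 + 1.5 + 1.6) / 6 = 1.5333
UCL = X̄̄ + A₃·s̄ = 86.5500 + 1.099 × 1.5333 = 88.2351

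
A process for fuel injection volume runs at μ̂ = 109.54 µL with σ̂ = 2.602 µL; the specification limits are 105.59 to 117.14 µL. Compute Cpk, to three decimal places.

Cpu = (USL − μ̂) / (3σ̂) = (117.14 − 109.54) / (3 × 2.602) = 0.9736; Cpl = (μ̂ − LSL) / (3σ̂) = (109.54 − 105.59) / (3 × 2.602) = 0.5060; Cpk = min(Cpu, Cpl) = 0.5060

0.506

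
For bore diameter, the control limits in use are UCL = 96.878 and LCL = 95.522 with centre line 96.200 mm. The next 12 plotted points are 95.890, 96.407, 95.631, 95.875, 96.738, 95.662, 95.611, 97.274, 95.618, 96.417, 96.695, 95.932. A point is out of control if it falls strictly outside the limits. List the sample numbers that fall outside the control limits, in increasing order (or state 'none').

Compare each point to [95.522, 96.878]: sample 8 = 97.274 > UCL.

8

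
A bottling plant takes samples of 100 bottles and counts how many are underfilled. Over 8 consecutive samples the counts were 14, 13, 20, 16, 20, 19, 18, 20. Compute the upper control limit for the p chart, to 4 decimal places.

p̄ = Σdᵢ / (k·n) = 140 / (8 × 100) = 0.17500
UCL = p̄ + 3·√(p̄(1−p̄)/n) = 0.17500 + 3 × √(0.17500×0.82500/100) = 0.17500 + 3 × 0.03800 = 0.28899

0.2890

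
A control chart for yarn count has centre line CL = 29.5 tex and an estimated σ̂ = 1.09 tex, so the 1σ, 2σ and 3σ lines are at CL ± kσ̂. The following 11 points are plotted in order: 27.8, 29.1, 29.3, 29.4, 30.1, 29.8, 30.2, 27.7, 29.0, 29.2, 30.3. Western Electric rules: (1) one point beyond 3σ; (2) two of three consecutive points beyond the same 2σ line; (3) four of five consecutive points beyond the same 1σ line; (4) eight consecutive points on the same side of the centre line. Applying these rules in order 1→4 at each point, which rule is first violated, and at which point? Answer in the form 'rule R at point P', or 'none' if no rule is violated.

none

Zone of each point (C = within 1σ̂, B = 1σ̂–2σ̂, A = 2σ̂–3σ̂, * = beyond 3σ̂; sign = side of CL): 1:-B, 2:-C, 3:-C, 4:-C, 5:+C, 6:+C, 7:+C, 8:-B, 9:-C, 10:-C, 11:+C
No rule fires across all 11 points.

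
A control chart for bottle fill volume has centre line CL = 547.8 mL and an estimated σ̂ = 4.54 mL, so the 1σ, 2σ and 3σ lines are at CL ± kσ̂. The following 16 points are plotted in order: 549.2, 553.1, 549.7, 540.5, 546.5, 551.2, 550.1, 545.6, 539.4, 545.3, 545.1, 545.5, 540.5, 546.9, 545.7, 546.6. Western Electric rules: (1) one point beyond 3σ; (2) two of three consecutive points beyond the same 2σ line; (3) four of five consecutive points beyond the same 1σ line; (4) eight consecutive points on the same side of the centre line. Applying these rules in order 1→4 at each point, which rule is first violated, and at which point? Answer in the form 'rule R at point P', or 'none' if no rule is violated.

Zone of each point (C = within 1σ̂, B = 1σ̂–2σ̂, A = 2σ̂–3σ̂, * = beyond 3σ̂; sign = side of CL): 1:+C, 2:+B, 3:+C, 4:-B, 5:-C, 6:+C, 7:+C, 8:-C, 9:-B, 10:-C, 11:-C, 12:-C, 13:-B, 14:-C, 15:-C, 16:-C
Rule 4 (eight consecutive points on the same side of the centre line) is satisfied at point 15.

rule 4 at point 15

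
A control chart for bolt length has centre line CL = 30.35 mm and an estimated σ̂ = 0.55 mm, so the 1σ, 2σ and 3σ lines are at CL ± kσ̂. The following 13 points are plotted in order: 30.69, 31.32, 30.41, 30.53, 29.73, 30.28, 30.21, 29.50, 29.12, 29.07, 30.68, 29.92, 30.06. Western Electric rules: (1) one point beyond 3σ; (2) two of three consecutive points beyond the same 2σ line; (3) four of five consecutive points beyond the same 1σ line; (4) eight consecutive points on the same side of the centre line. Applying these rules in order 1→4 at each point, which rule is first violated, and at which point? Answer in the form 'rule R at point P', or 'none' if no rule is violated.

Zone of each point (C = within 1σ̂, B = 1σ̂–2σ̂, A = 2σ̂–3σ̂, * = beyond 3σ̂; sign = side of CL): 1:+C, 2:+B, 3:+C, 4:+C, 5:-B, 6:-C, 7:-C, 8:-B, 9:-A, 10:-A, 11:+C, 12:-C, 13:-C
Rule 2 (two of three consecutive points beyond the same 2σ limit) is satisfied at point 10.

rule 2 at point 10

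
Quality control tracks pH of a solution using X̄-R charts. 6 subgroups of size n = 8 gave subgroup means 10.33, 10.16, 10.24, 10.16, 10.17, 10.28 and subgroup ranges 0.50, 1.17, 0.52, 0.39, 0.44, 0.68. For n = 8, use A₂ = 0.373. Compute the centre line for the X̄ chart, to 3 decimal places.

X̄̄ = (10.33 + 10.16 + 10.24 + 10.16 + 10.17 + 10.28) / 6 = 61.3400 / 6 = 10.2233
CL = X̄̄ = 10.2233

10.223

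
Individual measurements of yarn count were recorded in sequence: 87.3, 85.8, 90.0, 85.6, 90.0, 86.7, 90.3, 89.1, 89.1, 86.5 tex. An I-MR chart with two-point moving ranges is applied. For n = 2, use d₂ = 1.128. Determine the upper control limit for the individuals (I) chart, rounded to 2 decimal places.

95.49

X̄ = (87.3 + 85.8 + 90.0 + 85.6 + 90.0 + 86.7 + 90.3 + 89.1 + 89.1 + 86.5) / 10 = 88.0400
Moving ranges: 1.5, 4.2, 4.4, 4.4, 3.3, 3.6, 1.2, 0.0, 2.6; M̄R̄ = 25.2000 / 9 = 2.8000
UCL = X̄ + 3·M̄R̄/d₂ = 88.0400 + 3 × 2.8000 / 1.128 = 95.4868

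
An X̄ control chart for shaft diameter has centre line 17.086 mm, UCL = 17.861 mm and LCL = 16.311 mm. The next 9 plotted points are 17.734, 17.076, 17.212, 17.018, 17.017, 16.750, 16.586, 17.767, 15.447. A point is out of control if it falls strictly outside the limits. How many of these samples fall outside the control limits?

Compare each point to [16.311, 17.861]: sample 9 = 15.447 < LCL.

1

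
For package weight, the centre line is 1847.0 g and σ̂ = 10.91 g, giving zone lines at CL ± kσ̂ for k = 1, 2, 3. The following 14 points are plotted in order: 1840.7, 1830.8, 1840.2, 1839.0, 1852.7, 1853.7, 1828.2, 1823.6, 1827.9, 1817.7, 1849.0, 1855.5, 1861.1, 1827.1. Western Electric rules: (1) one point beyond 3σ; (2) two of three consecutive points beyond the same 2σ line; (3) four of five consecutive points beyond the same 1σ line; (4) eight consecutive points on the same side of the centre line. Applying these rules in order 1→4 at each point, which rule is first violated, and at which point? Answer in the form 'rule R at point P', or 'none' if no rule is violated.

Zone of each point (C = within 1σ̂, B = 1σ̂–2σ̂, A = 2σ̂–3σ̂, * = beyond 3σ̂; sign = side of CL): 1:-C, 2:-B, 3:-C, 4:-C, 5:+C, 6:+C, 7:-B, 8:-A, 9:-B, 10:-A, 11:+C, 12:+C, 13:+B, 14:-B
Rule 2 (two of three consecutive points beyond the same 2σ limit) is satisfied at point 10.

rule 2 at point 10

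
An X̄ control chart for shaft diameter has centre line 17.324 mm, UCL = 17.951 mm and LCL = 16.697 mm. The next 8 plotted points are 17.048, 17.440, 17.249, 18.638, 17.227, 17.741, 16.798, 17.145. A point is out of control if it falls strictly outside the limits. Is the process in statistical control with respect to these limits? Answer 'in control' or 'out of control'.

out of control

Compare each point to [16.697, 17.951]: sample 4 = 18.638 > UCL.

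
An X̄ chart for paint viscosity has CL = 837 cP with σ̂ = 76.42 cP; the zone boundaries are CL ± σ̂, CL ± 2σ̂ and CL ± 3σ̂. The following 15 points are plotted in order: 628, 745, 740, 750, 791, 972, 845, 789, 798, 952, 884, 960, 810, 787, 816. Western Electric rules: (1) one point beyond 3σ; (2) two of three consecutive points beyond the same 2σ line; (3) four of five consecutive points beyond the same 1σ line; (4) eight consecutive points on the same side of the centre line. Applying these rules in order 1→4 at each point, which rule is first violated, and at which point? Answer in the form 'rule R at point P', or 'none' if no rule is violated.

rule 3 at point 4

Zone of each point (C = within 1σ̂, B = 1σ̂–2σ̂, A = 2σ̂–3σ̂, * = beyond 3σ̂; sign = side of CL): 1:-A, 2:-B, 3:-B, 4:-B, 5:-C, 6:+B, 7:+C, 8:-C, 9:-C, 10:+B, 11:+C, 12:+B, 13:-C, 14:-C, 15:-C
Rule 3 (four of five consecutive points beyond the same 1σ limit) is satisfied at point 4.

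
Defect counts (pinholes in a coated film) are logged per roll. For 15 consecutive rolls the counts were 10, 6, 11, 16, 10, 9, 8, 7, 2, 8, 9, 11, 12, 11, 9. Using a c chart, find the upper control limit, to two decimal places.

c̄ = (10 + 6 + 11 + 16 + 10 + 9 + 8 + 7 + 2 + 8 + 9 + 11 + 12 + 11 + 9) / 15 = 139 / 15 = 9.2667
UCL = c̄ + 3√c̄ = 9.2667 + 3 × √9.2667 = 9.2667 + 3 × 3.0441 = 18.3990

18.40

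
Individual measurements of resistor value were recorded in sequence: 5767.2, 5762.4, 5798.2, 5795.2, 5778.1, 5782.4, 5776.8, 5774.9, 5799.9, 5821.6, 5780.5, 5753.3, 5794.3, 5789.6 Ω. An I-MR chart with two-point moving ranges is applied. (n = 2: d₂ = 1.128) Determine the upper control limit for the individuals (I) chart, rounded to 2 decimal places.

5831.59

X̄ = (5767.2 + 5762.4 + 5798.2 + 5795.2 + 5778.1 + 5782.4 + 5776.8 + 5774.9 + 5799.9 + 5821.6 + 5780.5 + 5753.3 + 5794.3 + 5789.6) / 14 = 5783.8857
Moving ranges: 4.8, 35.8, 3.0, 17.1, 4.3, 5.6, 1.9, 25.0, 21.7, 41.1, 27.2, 41.0, 4.7; M̄R̄ = 233.2000 / 13 = 17.9385
UCL = X̄ + 3·M̄R̄/d₂ = 5783.8857 + 3 × 17.9385 / 1.128 = 5831.5944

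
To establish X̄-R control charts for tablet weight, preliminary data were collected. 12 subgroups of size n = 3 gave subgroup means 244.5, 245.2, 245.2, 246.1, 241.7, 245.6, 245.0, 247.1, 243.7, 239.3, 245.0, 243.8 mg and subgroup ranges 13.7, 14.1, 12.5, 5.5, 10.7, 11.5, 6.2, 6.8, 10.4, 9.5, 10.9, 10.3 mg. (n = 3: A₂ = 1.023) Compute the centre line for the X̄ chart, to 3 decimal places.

244.350

X̄̄ = (244.5 + 245.2 + 245.2 + 246.1 + 241.7 + 245.6 + 245.0 + 247.1 + 243.7 + 239.3 + 245.0 + 243.8) / 12 = 2932.2000 / 12 = 244.3500
CL = X̄̄ = 244.3500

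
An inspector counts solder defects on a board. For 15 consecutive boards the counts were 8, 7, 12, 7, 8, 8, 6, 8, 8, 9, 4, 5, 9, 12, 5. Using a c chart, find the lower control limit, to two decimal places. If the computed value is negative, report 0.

0.00

c̄ = (8 + 7 + 12 + 7 + 8 + 8 + 6 + 8 + 8 + 9 + 4 + 5 + 9 + 12 + 5) / 15 = 116 / 15 = 7.7333
LCL = c̄ − 3√c̄ = 7.7333 − 3 × 2.7809 = -0.6093 → 0 (cannot be negative)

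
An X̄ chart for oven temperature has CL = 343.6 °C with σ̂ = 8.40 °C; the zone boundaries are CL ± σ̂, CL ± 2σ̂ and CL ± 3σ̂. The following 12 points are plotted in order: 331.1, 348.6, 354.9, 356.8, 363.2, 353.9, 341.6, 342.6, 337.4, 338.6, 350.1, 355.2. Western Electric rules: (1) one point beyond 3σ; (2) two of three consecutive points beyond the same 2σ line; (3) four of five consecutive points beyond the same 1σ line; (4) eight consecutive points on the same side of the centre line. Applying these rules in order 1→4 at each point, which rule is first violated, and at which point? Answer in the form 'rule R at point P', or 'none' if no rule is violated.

rule 3 at point 6

Zone of each point (C = within 1σ̂, B = 1σ̂–2σ̂, A = 2σ̂–3σ̂, * = beyond 3σ̂; sign = side of CL): 1:-B, 2:+C, 3:+B, 4:+B, 5:+A, 6:+B, 7:-C, 8:-C, 9:-C, 10:-C, 11:+C, 12:+B
Rule 3 (four of five consecutive points beyond the same 1σ limit) is satisfied at point 6.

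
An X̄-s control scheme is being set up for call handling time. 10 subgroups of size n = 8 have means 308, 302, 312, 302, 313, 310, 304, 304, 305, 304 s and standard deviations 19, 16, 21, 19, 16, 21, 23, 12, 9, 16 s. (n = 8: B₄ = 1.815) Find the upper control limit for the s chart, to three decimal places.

s̄ = (19 + 16 + 21 + 19 + 16 + 21 + 23 + 12 + 9 + 16) / 10 = 17.2000
UCL_s = B₄·s̄ = 1.815 × 17.2000 = 31.2180

31.218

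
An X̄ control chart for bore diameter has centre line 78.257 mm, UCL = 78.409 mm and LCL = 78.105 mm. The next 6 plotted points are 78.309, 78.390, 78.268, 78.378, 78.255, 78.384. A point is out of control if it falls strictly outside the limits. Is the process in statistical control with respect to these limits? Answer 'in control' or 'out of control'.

in control

All 6 points lie within [78.105, 78.409].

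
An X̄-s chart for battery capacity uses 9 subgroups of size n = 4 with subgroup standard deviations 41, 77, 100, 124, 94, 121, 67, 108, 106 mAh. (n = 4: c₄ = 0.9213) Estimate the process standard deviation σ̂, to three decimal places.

101.065

s̄ = (41 + 77 + 100 + 124 + 94 + 121 + 67 + 108 + 106) / 9 = 93.1111
σ̂ = s̄ / c₄ = 93.1111 / 0.9213 = 101.0649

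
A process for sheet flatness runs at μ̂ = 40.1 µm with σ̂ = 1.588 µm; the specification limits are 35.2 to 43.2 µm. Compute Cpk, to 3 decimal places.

0.651

Cpu = (USL − μ̂) / (3σ̂) = (43.2 − 40.1) / (3 × 1.588) = 0.6507; Cpl = (μ̂ − LSL) / (3σ̂) = (40.1 − 35.2) / (3 × 1.588) = 1.0285; Cpk = min(Cpu, Cpl) = 0.6507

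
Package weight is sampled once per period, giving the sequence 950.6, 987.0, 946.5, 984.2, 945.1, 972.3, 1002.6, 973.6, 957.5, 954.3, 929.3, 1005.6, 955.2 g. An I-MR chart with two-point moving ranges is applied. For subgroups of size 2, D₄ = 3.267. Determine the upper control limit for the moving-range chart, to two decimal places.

111.95

Moving ranges: 36.4, 40.5, 37.7, 39.1, 27.2, 30.3, 29.0, 16.1, 3.2, 25.0, 76.3, 50.4; M̄R̄ = 411.2000 / 12 = 34.2667
UCL_MR = D₄·M̄R̄ = 3.267 × 34.2667 = 111.9492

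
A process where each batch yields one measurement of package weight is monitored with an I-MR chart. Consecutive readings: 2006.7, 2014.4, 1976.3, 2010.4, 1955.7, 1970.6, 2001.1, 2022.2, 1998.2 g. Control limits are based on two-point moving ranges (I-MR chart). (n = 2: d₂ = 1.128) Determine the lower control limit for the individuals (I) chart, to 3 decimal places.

1920.233

X̄ = (2006.7 + 2014.4 + 1976.3 + 2010.4 + 1955.7 + 1970.6 + 2001.1 + 2022.2 + 1998.2) / 9 = 1995.0667
Moving ranges: 7.7, 38.1, 34.1, 54.7, 14.9, 30.5, 21.1, 24.0; M̄R̄ = 225.1000 / 8 = 28.1375
LCL = X̄ − 3·M̄R̄/d₂ = 1995.0667 − 3 × 28.1375 / 1.128 = 1920.2329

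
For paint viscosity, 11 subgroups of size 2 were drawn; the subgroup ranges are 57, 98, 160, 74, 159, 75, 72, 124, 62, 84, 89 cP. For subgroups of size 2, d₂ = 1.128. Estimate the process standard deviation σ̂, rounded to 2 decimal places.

84.95

R̄ = (57 + 98 + 160 + 74 + 159 + 75 + 72 + 124 + 62 + 84 + 89) / 11 = 95.8182
σ̂ = R̄ / d₂ = 95.8182 / 1.128 = 84.9452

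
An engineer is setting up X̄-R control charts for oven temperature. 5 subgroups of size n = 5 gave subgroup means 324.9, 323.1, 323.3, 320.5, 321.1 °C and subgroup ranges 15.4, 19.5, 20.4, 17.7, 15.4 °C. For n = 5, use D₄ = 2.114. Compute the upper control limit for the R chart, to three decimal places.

37.376

R̄ = (15.4 + 19.5 + 20.4 + 17.7 + 15.4) / 5 = 88.4000 / 5 = 17.6800
UCL_R = D₄·R̄ = 2.114 × 17.6800 = 37.3755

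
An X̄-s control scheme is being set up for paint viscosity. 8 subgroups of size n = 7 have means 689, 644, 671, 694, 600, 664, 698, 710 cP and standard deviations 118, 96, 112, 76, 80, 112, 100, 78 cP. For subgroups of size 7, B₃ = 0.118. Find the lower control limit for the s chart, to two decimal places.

s̄ = (118 + 96 + 112 + 76 + 80 + 112 + 100 + 78) / 8 = 96.5000
LCL_s = B₃·s̄ = 0.118 × 96.5000 = 11.3870

11.39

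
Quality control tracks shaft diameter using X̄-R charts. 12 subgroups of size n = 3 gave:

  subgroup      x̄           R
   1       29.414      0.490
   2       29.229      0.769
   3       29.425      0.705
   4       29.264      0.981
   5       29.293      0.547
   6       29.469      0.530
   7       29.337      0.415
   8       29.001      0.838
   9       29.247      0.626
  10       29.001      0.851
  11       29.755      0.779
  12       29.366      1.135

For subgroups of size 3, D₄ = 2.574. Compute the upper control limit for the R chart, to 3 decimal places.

R̄ = (0.490 + 0.769 + 0.705 + 0.981 + 0.547 + 0.530 + 0.415 + 0.838 + 0.626 + 0.851 + 0.779 + 1.135) / 12 = 8.6660 / 12 = 0.7222
UCL_R = D₄·R̄ = 2.574 × 0.7222 = 1.8589

1.859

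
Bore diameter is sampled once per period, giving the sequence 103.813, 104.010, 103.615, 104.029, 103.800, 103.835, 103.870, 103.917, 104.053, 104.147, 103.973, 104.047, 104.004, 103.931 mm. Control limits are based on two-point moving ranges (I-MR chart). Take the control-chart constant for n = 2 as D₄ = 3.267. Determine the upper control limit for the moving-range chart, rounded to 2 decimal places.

Moving ranges: 0.197, 0.395, 0.414, 0.229, 0.035, 0.035, 0.047, 0.136, 0.094, 0.174, 0.074, 0.043, 0.073; M̄R̄ = 1.9460 / 13 = 0.1497
UCL_MR = D₄·M̄R̄ = 3.267 × 0.1497 = 0.4890

0.49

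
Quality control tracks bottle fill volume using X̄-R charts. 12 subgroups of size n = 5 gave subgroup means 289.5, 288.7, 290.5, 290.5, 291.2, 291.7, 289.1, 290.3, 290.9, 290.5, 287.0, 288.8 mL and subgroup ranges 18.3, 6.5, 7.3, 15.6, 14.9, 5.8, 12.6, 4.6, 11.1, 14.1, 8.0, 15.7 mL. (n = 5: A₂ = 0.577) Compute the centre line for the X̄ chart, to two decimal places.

289.89

X̄̄ = (289.5 + 288.7 + 290.5 + 290.5 + 291.2 + 291.7 + 289.1 + 290.3 + 290.9 + 290.5 + 287.0 + 288.8) / 12 = 3478.7000 / 12 = 289.8917
CL = X̄̄ = 289.8917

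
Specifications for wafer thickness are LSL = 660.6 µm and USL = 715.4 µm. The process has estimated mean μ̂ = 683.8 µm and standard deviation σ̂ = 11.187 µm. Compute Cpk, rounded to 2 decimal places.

Cpu = (USL − μ̂) / (3σ̂) = (715.4 − 683.8) / (3 × 11.187) = 0.9416; Cpl = (μ̂ − LSL) / (3σ̂) = (683.8 − 660.6) / (3 × 11.187) = 0.6913; Cpk = min(Cpu, Cpl) = 0.6913

0.69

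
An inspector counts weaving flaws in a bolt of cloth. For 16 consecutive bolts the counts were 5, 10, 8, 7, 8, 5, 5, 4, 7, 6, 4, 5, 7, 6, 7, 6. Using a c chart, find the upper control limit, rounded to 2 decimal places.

c̄ = (5 + 10 + 8 + 7 + 8 + 5 + 5 + 4 + 7 + 6 + 4 + 5 + 7 + 6 + 7 + 6) / 16 = 100 / 16 = 6.2500
UCL = c̄ + 3√c̄ = 6.2500 + 3 × √6.2500 = 6.2500 + 3 × 2.5000 = 13.7500

13.75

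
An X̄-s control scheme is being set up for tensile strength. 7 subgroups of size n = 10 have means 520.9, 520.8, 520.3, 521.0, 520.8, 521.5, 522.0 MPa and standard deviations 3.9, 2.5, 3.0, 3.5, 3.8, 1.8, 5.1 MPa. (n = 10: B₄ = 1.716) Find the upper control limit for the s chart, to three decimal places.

5.785

s̄ = (3.9 + 2.5 + 3.0 + 3.5 + 3.8 + 1.8 + 5.1) / 7 = 3.3714
UCL_s = B₄·s̄ = 1.716 × 3.3714 = 5.7854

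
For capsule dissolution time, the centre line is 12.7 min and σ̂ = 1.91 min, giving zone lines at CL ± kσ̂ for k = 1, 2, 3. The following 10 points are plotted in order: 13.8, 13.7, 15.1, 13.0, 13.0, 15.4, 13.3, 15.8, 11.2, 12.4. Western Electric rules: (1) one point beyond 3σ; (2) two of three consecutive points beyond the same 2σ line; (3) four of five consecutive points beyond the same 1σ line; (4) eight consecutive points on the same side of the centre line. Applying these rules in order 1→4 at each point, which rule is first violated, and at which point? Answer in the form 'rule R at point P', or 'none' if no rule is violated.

Zone of each point (C = within 1σ̂, B = 1σ̂–2σ̂, A = 2σ̂–3σ̂, * = beyond 3σ̂; sign = side of CL): 1:+C, 2:+C, 3:+B, 4:+C, 5:+C, 6:+B, 7:+C, 8:+B, 9:-C, 10:-C
Rule 4 (eight consecutive points on the same side of the centre line) is satisfied at point 8.

rule 4 at point 8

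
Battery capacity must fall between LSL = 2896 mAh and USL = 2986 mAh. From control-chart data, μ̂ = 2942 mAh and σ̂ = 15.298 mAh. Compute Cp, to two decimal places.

0.98

Cp = (USL − LSL) / (6σ̂) = (2986 − 2896) / (6 × 15.298) = 90.0000 / 91.7880 = 0.9805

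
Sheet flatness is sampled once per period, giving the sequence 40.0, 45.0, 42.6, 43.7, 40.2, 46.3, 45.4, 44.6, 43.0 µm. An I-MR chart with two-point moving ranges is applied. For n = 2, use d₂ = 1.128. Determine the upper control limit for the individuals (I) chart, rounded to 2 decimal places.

X̄ = (40.0 + 45.0 + 42.6 + 43.7 + 40.2 + 46.3 + 45.4 + 44.6 + 43.0) / 9 = 43.4222
Moving ranges: 5.0, 2.4, 1.1, 3.5, 6.1, 0.9, 0.8, 1.6; M̄R̄ = 21.4000 / 8 = 2.6750
UCL = X̄ + 3·M̄R̄/d₂ = 43.4222 + 3 × 2.6750 / 1.128 = 50.5366

50.54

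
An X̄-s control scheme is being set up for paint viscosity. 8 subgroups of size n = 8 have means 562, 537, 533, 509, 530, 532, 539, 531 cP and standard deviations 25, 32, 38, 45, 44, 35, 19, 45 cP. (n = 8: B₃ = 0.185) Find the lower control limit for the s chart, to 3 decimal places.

6.544

s̄ = (25 + 32 + 38 + 45 + 44 + 35 + 19 + 45) / 8 = 35.3750
LCL_s = B₃·s̄ = 0.185 × 35.3750 = 6.5444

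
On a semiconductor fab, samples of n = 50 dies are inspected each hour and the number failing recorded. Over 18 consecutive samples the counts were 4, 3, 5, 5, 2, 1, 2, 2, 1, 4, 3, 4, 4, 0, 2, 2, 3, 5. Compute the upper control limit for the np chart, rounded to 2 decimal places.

p̄ = Σdᵢ / (k·n) = 52 / (18 × 50) = 0.05778
UCL = np̄ + 3·√(np̄(1−p̄)) = 2.8889 + 3 × √(2.8889×0.94222) = 2.8889 + 3 × 1.6498 = 7.8384

7.84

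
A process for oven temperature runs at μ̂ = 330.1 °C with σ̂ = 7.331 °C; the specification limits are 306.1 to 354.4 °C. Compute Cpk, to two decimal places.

1.09

Cpu = (USL − μ̂) / (3σ̂) = (354.4 − 330.1) / (3 × 7.331) = 1.1049; Cpl = (μ̂ − LSL) / (3σ̂) = (330.1 − 306.1) / (3 × 7.331) = 1.0913; Cpk = min(Cpu, Cpl) = 1.0913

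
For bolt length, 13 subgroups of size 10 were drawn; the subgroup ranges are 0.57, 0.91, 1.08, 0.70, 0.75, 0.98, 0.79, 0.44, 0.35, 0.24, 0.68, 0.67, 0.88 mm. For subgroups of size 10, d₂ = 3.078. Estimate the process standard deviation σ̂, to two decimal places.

R̄ = (0.57 + 0.91 + 1.08 + 0.70 + 0.75 + 0.98 + 0.79 + 0.44 + 0.35 + 0.24 + 0.68 + 0.67 + 0.88) / 13 = 0.6954
σ̂ = R̄ / d₂ = 0.6954 / 3.078 = 0.2259

0.23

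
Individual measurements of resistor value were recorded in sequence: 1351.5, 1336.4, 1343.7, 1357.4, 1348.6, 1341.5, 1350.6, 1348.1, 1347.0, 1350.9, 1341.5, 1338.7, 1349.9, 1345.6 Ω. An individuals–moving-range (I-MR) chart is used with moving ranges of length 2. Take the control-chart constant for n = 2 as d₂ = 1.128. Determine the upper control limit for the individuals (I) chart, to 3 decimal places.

1366.230

X̄ = (1351.5 + 1336.4 + 1343.7 + 1357.4 + 1348.6 + 1341.5 + 1350.6 + 1348.1 + 1347.0 + 1350.9 + 1341.5 + 1338.7 + 1349.9 + 1345.6) / 14 = 1346.5286
Moving ranges: 15.1, 7.3, 13.7, 8.8, 7.1, 9.1, 2.5, 1.1, 3.9, 9.4, 2.8, 11.2, 4.3; M̄R̄ = 96.3000 / 13 = 7.4077
UCL = X̄ + 3·M̄R̄/d₂ = 1346.5286 + 3 × 7.4077 / 1.128 = 1366.2299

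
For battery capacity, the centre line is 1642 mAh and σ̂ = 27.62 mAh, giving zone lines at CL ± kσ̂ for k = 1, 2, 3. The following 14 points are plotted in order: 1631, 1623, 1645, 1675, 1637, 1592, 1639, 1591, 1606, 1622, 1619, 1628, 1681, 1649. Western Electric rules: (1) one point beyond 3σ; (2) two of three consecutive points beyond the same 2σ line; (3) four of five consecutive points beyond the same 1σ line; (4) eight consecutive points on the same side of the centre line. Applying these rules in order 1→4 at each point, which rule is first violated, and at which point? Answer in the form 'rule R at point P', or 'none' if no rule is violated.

rule 4 at point 12

Zone of each point (C = within 1σ̂, B = 1σ̂–2σ̂, A = 2σ̂–3σ̂, * = beyond 3σ̂; sign = side of CL): 1:-C, 2:-C, 3:+C, 4:+B, 5:-C, 6:-B, 7:-C, 8:-B, 9:-B, 10:-C, 11:-C, 12:-C, 13:+B, 14:+C
Rule 4 (eight consecutive points on the same side of the centre line) is satisfied at point 12.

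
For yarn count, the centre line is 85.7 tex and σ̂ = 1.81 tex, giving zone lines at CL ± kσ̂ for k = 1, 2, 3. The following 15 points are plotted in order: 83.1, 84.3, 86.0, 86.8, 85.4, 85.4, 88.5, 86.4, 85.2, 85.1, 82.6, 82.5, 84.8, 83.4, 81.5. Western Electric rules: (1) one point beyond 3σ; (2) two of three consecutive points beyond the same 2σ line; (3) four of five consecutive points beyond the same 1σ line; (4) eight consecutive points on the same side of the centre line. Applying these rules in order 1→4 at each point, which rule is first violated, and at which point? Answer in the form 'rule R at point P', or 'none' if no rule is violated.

Zone of each point (C = within 1σ̂, B = 1σ̂–2σ̂, A = 2σ̂–3σ̂, * = beyond 3σ̂; sign = side of CL): 1:-B, 2:-C, 3:+C, 4:+C, 5:-C, 6:-C, 7:+B, 8:+C, 9:-C, 10:-C, 11:-B, 12:-B, 13:-C, 14:-B, 15:-A
Rule 3 (four of five consecutive points beyond the same 1σ limit) is satisfied at point 15.

rule 3 at point 15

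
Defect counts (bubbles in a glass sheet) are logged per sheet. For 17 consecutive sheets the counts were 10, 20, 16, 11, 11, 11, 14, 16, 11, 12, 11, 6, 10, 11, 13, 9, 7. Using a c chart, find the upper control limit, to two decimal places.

21.97

c̄ = (10 + 20 + 16 + 11 + 11 + 11 + 14 + 16 + 11 + 12 + 11 + 6 + 10 + 11 + 13 + 9 + 7) / 17 = 199 / 17 = 11.7059
UCL = c̄ + 3√c̄ = 11.7059 + 3 × √11.7059 = 11.7059 + 3 × 3.4214 = 21.9700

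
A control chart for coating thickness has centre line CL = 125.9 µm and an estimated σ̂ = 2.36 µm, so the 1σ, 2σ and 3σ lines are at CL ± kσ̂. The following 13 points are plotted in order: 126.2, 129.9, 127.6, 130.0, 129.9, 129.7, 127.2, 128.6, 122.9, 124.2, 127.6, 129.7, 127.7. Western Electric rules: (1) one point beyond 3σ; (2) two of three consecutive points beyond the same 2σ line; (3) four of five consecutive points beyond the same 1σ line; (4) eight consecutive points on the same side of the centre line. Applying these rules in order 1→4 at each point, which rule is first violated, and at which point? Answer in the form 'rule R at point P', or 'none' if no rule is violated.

Zone of each point (C = within 1σ̂, B = 1σ̂–2σ̂, A = 2σ̂–3σ̂, * = beyond 3σ̂; sign = side of CL): 1:+C, 2:+B, 3:+C, 4:+B, 5:+B, 6:+B, 7:+C, 8:+B, 9:-B, 10:-C, 11:+C, 12:+B, 13:+C
Rule 3 (four of five consecutive points beyond the same 1σ limit) is satisfied at point 6.

rule 3 at point 6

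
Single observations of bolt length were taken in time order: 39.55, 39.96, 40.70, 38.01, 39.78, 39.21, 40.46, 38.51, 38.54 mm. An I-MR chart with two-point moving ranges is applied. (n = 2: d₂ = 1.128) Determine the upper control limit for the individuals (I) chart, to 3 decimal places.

42.542

X̄ = (39.55 + 39.96 + 40.70 + 38.01 + 39.78 + 39.21 + 40.46 + 38.51 + 38.54) / 9 = 39.4133
Moving ranges: 0.41, 0.74, 2.69, 1.77, 0.57, 1.25, 1.95, 0.03; M̄R̄ = 9.4100 / 8 = 1.1763
UCL = X̄ + 3·M̄R̄/d₂ = 39.4133 + 3 × 1.1763 / 1.128 = 42.5417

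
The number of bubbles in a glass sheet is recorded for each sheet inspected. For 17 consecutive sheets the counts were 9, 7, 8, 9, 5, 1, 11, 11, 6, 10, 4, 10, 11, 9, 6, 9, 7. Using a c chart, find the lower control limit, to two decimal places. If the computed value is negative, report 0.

c̄ = (9 + 7 + 8 + 9 + 5 + 1 + 11 + 11 + 6 + 10 + 4 + 10 + 11 + 9 + 6 + 9 + 7) / 17 = 133 / 17 = 7.8235
LCL = c̄ − 3√c̄ = 7.8235 − 3 × 2.7971 = -0.5676 → 0 (cannot be negative)

0.00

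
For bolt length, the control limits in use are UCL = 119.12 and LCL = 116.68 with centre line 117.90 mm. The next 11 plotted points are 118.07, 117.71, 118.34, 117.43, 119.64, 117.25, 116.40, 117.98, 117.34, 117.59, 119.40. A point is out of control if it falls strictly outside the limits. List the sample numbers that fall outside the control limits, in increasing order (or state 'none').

5, 7, 11

Compare each point to [116.68, 119.12]: sample 5 = 119.64 > UCL; sample 7 = 116.40 < LCL; sample 11 = 119.40 > UCL.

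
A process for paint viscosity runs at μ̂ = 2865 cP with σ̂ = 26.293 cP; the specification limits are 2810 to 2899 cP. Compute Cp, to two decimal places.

Cp = (USL − LSL) / (6σ̂) = (2899 − 2810) / (6 × 26.293) = 89.0000 / 157.7580 = 0.5642

0.56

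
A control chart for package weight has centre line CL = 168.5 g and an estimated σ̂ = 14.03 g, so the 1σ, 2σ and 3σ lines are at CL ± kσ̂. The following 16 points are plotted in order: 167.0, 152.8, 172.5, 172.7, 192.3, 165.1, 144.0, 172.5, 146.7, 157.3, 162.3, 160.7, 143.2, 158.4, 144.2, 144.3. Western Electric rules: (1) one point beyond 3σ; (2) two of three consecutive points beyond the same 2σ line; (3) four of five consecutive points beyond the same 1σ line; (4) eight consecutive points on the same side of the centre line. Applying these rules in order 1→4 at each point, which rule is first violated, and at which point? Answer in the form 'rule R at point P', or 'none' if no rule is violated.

rule 4 at point 16

Zone of each point (C = within 1σ̂, B = 1σ̂–2σ̂, A = 2σ̂–3σ̂, * = beyond 3σ̂; sign = side of CL): 1:-C, 2:-B, 3:+C, 4:+C, 5:+B, 6:-C, 7:-B, 8:+C, 9:-B, 10:-C, 11:-C, 12:-C, 13:-B, 14:-C, 15:-B, 16:-B
Rule 4 (eight consecutive points on the same side of the centre line) is satisfied at point 16.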